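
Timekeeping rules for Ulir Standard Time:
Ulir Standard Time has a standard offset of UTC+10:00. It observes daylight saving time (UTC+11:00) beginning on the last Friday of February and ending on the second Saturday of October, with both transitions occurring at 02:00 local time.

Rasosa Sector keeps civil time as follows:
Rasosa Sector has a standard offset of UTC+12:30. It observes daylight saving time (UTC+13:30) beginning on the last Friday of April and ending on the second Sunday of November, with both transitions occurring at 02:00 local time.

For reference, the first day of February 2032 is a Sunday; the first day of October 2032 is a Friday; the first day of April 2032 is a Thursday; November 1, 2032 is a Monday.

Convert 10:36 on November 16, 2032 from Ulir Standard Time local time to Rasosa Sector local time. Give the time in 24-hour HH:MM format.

13:06

1 February 2032 is a Sunday, so Fridays fall on 6, 13, 20, 27; the last is February 27.
1 October 2032 is a Friday, so the first Saturday is October 2 and the second is October 9.
Daylight saving runs 27 February – 9 October; November 16, 2032 is outside that window, so Ulir Standard Time is on standard time at UTC+10:00.
10:36 Ulir Standard Time − 10h = 00:36 UTC.
1 April 2032 is a Thursday, so Fridays fall on 2, 9, 16, 23, 30; the last is April 30.
1 November 2032 is a Monday, so the first Sunday is November 7 and the second is November 14.
At the standard offset (UTC+12:30), 00:36 UTC + 12h30m = 13:06 Rasosa Sector standard time.
Daylight saving runs 30 April – 14 November; the standard-time date in Rasosa Sector, November 16, 2032, is outside that window, so Rasosa Sector is on standard time at UTC+12:30.
00:36 UTC + 12h30m = 13:06 Rasosa Sector.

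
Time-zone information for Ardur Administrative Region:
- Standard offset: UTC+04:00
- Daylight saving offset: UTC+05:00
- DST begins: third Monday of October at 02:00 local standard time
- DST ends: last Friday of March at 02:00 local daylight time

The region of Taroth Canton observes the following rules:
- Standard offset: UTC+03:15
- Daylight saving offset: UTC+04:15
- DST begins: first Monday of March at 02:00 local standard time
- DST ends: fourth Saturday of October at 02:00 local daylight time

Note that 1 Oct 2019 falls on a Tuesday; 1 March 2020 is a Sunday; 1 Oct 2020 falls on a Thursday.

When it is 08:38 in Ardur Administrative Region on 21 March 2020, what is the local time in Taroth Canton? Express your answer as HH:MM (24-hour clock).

07:53

1 October 2019 is a Tuesday, so the first Monday is October 7 and the third is October 21.
1 March 2020 is a Sunday, so Fridays fall on 6, 13, 20, 27; the last is March 27.
21 March 2020 lies within the daylight-saving period (21 October 2019 – 27 March 2020), so Ardur Administrative Region is on daylight time, UTC+05:00.
08:38 Ardur Administrative Region − 5h = 03:38 UTC.
1 March 2020 is a Sunday, so the first Monday is March 2.
1 October 2020 is a Thursday, so the first Saturday is October 3 and the fourth is October 24.
At the standard offset (UTC+03:15), 03:38 UTC + 3h15m = 06:53 Taroth Canton standard time.
The standard-time date in Taroth Canton, 21 March 2020, lies within the daylight-saving period (2 March – 24 October), so Taroth Canton is on daylight time, UTC+04:15.
03:38 UTC + 4h15m = 07:53 Taroth Canton.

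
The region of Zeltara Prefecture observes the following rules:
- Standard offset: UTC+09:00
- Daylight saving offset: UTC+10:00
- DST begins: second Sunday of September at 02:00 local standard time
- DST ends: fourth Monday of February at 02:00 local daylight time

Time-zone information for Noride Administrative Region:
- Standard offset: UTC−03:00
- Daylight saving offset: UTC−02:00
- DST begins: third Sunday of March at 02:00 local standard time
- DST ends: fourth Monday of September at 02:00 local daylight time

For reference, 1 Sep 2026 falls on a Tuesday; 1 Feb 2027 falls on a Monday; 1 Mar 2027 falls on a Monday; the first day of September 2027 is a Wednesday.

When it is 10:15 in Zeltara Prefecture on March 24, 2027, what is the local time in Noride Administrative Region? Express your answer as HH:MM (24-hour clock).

1 September 2026 is a Tuesday, so the first Sunday is September 6 and the second is September 13.
1 February 2027 is a Monday, so the first Monday is February 1 and the fourth is February 22.
March 24, 2027 does not fall between 13 September 2026 and 22 February 2027, so daylight saving is not in effect and Zeltara Prefecture is at UTC+09:00.
10:15 Zeltara Prefecture − 9h = 01:15 UTC.
1 March 2027 is a Monday, so the first Sunday is March 7 and the third is March 21.
1 September 2027 is a Wednesday, so the first Monday is September 6 and the fourth is September 27.
At the standard offset (UTC−03:00), 01:15 UTC − 3h = 22:15 Noride Administrative Region standard time (rolling into the previous day, 23 March 2027).
The standard-time date in Noride Administrative Region, March 23, 2027, lies within the daylight-saving period (21 March – 27 September), so Noride Administrative Region is on daylight time, UTC−02:00.
01:15 UTC − 2h = 23:15 Noride Administrative Region (rolling into the previous day, 23 March 2027).

23:15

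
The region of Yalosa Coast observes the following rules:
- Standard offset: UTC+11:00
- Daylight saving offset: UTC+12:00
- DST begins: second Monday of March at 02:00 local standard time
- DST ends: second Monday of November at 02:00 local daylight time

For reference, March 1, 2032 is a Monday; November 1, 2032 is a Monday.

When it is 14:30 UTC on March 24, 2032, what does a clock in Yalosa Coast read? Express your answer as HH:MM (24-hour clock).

02:30

1 March 2032 is a Monday, so the first Monday is March 1 and the second is March 8.
1 November 2032 is a Monday, so the first Monday is November 1 and the second is November 8.
At the standard offset (UTC+11:00), 14:30 UTC + 11h = 01:30 Yalosa Coast standard time (rolling into the next day, 25 March 2032).
The standard-time date in Yalosa Coast, March 25, 2032, falls between 8 March and 8 November, so daylight saving is in effect and Yalosa Coast is at UTC+12:00.
14:30 UTC + 12h = 02:30 local (rolling into the next day, 25 March 2032).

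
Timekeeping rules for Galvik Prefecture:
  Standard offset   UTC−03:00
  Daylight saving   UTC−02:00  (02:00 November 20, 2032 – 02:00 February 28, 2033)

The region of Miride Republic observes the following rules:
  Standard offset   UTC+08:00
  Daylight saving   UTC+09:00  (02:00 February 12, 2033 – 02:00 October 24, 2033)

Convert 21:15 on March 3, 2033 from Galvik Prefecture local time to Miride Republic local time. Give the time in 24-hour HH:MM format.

09:15

Daylight saving runs 20 November 2032 – 28 February 2033; March 3, 2033 is outside that window, so Galvik Prefecture is on standard time at UTC−03:00.
21:15 Galvik Prefecture + 3h = 00:15 UTC (rolling into the next day, 4 March 2033).
At the standard offset (UTC+08:00), 00:15 UTC + 8h = 08:15 Miride Republic standard time.
The standard-time date in Miride Republic, March 4, 2033, lies within the daylight-saving period (12 February – 24 October), so Miride Republic is on daylight time, UTC+09:00.
00:15 UTC + 9h = 09:15 Miride Republic.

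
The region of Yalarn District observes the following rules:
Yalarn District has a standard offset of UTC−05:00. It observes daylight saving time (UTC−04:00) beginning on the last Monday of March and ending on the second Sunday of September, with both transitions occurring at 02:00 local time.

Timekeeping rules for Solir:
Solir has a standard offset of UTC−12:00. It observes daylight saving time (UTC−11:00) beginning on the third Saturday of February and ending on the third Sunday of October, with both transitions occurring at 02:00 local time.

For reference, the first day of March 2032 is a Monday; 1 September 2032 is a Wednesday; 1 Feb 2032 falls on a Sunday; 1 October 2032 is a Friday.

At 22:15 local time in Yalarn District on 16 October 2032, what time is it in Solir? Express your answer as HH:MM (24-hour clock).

16:15

1 March 2032 is a Monday, so Mondays fall on 1, 8, 15, 22, 29; the last is March 29.
1 September 2032 is a Wednesday, so the first Sunday is September 5 and the second is September 12.
16 October 2032 is outside the daylight-saving period (29 March – 12 September), so Yalarn District is on standard time, UTC−05:00.
22:15 Yalarn District + 5h = 03:15 UTC (rolling into the next day, 17 October 2032).
1 February 2032 is a Sunday, so the first Saturday is February 7 and the third is February 21.
1 October 2032 is a Friday, so the first Sunday is October 3 and the third is October 17.
At the standard offset (UTC−12:00), 03:15 UTC − 12h = 15:15 Solir standard time (rolling into the previous day, 16 October 2032).
The standard-time date in Solir, 16 October 2032, falls between 21 February and 17 October, so daylight saving is in effect and Solir is at UTC−11:00.
03:15 UTC − 11h = 16:15 Solir (rolling into the previous day, 16 October 2032).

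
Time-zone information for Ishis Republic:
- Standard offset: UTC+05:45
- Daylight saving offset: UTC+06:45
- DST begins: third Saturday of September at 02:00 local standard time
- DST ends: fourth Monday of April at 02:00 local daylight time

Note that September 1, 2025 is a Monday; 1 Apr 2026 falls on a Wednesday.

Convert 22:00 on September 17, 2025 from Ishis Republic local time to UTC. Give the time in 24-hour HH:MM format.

16:15

1 September 2025 is a Monday, so the first Saturday is September 6 and the third is September 20.
1 April 2026 is a Wednesday, so the first Monday is April 6 and the fourth is April 27.
September 17, 2025 does not fall between 20 September 2025 and 27 April 2026, so daylight saving is not in effect and Ishis Republic is at UTC+05:45.
22:00 local − 5h45m = 16:15 UTC.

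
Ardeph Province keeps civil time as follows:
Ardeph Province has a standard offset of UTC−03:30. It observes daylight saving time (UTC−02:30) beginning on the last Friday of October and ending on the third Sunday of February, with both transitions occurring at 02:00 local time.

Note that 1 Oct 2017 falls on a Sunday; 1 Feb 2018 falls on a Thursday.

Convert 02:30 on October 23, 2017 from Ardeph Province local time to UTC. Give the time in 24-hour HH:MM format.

06:00

1 October 2017 is a Sunday, so Fridays fall on 6, 13, 20, 27; the last is October 27.
1 February 2018 is a Thursday, so the first Sunday is February 4 and the third is February 18.
Daylight saving runs 27 October 2017 – 18 February 2018; October 23, 2017 is outside that window, so Ardeph Province is on standard time at UTC−03:30.
02:30 local + 3h30m = 06:00 UTC.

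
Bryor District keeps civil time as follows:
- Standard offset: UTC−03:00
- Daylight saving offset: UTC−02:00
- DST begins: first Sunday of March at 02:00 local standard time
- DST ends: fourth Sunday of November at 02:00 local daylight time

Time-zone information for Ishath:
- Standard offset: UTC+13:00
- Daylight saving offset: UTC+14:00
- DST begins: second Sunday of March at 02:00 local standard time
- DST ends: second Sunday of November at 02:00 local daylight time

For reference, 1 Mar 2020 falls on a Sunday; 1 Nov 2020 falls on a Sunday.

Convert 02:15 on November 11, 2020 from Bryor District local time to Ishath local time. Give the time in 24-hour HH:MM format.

17:15

1 March 2020 is a Sunday, so the first Sunday is March 1.
1 November 2020 is a Sunday, so the first Sunday is November 1 and the fourth is November 22.
November 11, 2020 falls between 1 March and 22 November, so daylight saving is in effect and Bryor District is at UTC−02:00.
02:15 Bryor District + 2h = 04:15 UTC.
1 March 2020 is a Sunday, so the first Sunday is March 1 and the second is March 8.
1 November 2020 is a Sunday, so the first Sunday is November 1 and the second is November 8.
At the standard offset (UTC+13:00), 04:15 UTC + 13h = 17:15 Ishath standard time.
The standard-time date in Ishath, November 11, 2020, is outside the daylight-saving period (8 March – 8 November), so Ishath is on standard time, UTC+13:00.
04:15 UTC + 13h = 17:15 Ishath.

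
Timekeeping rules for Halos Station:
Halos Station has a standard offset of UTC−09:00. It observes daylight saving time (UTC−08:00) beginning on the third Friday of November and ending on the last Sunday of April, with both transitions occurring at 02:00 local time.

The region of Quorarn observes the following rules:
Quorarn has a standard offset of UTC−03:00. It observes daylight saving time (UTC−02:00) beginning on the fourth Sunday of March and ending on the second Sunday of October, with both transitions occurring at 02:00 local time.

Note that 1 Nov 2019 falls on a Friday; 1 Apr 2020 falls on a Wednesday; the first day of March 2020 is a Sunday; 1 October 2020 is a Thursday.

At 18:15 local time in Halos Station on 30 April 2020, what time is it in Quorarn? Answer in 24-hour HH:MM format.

01:15

1 November 2019 is a Friday, so the first Friday is November 1 and the third is November 15.
1 April 2020 is a Wednesday, so Sundays fall on 5, 12, 19, 26; the last is April 26.
Daylight saving runs 15 November 2019 – 26 April 2020; 30 April 2020 is outside that window, so Halos Station is on standard time at UTC−09:00.
18:15 Halos Station + 9h = 03:15 UTC (rolling into the next day, 1 May 2020).
1 March 2020 is a Sunday, so the first Sunday is March 1 and the fourth is March 22.
1 October 2020 is a Thursday, so the first Sunday is October 4 and the second is October 11.
At the standard offset (UTC−03:00), 03:15 UTC − 3h = 00:15 Quorarn standard time.
Daylight saving runs 22 March – 11 October; the standard-time date in Quorarn, 1 May 2020, is inside that window, so Quorarn is at UTC−02:00.
03:15 UTC − 2h = 01:15 Quorarn.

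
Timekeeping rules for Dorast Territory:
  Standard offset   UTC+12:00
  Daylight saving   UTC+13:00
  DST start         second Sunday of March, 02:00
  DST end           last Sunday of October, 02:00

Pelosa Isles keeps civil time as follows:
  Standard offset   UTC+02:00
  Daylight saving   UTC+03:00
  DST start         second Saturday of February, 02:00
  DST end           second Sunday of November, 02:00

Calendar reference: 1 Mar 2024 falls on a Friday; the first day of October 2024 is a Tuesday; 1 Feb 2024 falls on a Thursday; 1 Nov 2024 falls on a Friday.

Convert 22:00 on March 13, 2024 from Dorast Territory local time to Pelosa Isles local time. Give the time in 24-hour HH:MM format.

1 March 2024 is a Friday, so the first Sunday is March 3 and the second is March 10.
1 October 2024 is a Tuesday, so Sundays fall on 6, 13, 20, 27; the last is October 27.
March 13, 2024 falls between 10 March and 27 October, so daylight saving is in effect and Dorast Territory is at UTC+13:00.
22:00 Dorast Territory − 13h = 09:00 UTC.
1 February 2024 is a Thursday, so the first Saturday is February 3 and the second is February 10.
1 November 2024 is a Friday, so the first Sunday is November 3 and the second is November 10.
At the standard offset (UTC+02:00), 09:00 UTC + 2h = 11:00 Pelosa Isles standard time.
The standard-time date in Pelosa Isles, March 13, 2024, lies within the daylight-saving period (10 February – 10 November), so Pelosa Isles is on daylight time, UTC+03:00.
09:00 UTC + 3h = 12:00 Pelosa Isles.

12:00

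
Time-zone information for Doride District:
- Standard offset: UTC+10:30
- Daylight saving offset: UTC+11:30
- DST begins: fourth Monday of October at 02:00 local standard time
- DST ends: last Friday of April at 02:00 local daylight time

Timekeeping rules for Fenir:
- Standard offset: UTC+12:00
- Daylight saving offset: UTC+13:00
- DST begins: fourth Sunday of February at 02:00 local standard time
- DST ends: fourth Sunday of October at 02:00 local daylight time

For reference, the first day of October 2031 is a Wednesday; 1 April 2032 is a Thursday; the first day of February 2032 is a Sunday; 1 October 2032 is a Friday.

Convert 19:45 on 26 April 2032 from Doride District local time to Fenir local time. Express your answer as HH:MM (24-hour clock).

1 October 2031 is a Wednesday, so the first Monday is October 6 and the fourth is October 27.
1 April 2032 is a Thursday, so Fridays fall on 2, 9, 16, 23, 30; the last is April 30.
Daylight saving runs 27 October 2031 – 30 April 2032; 26 April 2032 is inside that window, so Doride District is at UTC+11:30.
19:45 Doride District − 11h30m = 08:15 UTC.
1 February 2032 is a Sunday, so the first Sunday is February 1 and the fourth is February 22.
1 October 2032 is a Friday, so the first Sunday is October 3 and the fourth is October 24.
At the standard offset (UTC+12:00), 08:15 UTC + 12h = 20:15 Fenir standard time.
The standard-time date in Fenir, 26 April 2032, lies within the daylight-saving period (22 February – 24 October), so Fenir is on daylight time, UTC+13:00.
08:15 UTC + 13h = 21:15 Fenir.

21:15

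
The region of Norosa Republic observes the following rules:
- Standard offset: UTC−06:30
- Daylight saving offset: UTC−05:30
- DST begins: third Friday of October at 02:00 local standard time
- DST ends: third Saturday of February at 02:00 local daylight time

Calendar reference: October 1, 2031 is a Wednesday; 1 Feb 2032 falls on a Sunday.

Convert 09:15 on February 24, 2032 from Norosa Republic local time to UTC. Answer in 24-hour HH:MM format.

15:45

1 October 2031 is a Wednesday, so the first Friday is October 3 and the third is October 17.
1 February 2032 is a Sunday, so the first Saturday is February 7 and the third is February 21.
February 24, 2032 is outside the daylight-saving period (17 October 2031 – 21 February 2032), so Norosa Republic is on standard time, UTC−06:30.
09:15 local + 6h30m = 15:45 UTC.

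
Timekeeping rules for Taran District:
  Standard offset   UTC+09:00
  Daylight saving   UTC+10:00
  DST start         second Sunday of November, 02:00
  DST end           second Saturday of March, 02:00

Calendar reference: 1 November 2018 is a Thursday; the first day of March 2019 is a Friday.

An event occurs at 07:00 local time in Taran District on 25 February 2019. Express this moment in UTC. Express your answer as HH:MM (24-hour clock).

21:00

1 November 2018 is a Thursday, so the first Sunday is November 4 and the second is November 11.
1 March 2019 is a Friday, so the first Saturday is March 2 and the second is March 9.
25 February 2019 falls between 11 November 2018 and 9 March 2019, so daylight saving is in effect and Taran District is at UTC+10:00.
07:00 local − 10h = 21:00 UTC (rolling into the previous day, 24 February 2019).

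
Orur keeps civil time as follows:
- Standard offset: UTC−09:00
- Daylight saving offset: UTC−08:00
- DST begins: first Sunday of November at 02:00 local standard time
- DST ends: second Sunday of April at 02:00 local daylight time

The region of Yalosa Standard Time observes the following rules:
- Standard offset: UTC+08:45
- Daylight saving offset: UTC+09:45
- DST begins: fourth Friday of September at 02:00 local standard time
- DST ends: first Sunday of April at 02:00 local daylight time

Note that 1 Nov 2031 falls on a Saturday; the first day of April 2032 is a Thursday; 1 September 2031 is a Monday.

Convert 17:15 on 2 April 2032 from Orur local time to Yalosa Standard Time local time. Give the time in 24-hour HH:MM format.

1 November 2031 is a Saturday, so the first Sunday is November 2.
1 April 2032 is a Thursday, so the first Sunday is April 4 and the second is April 11.
Daylight saving runs 2 November 2031 – 11 April 2032; 2 April 2032 is inside that window, so Orur is at UTC−08:00.
17:15 Orur + 8h = 01:15 UTC (rolling into the next day, 3 April 2032).
1 September 2031 is a Monday, so the first Friday is September 5 and the fourth is September 26.
1 April 2032 is a Thursday, so the first Sunday is April 4.
At the standard offset (UTC+08:45), 01:15 UTC + 8h45m = 10:00 Yalosa Standard Time standard time.
Daylight saving runs 26 September 2031 – 4 April 2032; the standard-time date in Yalosa Standard Time, 3 April 2032, is inside that window, so Yalosa Standard Time is at UTC+09:45.
01:15 UTC + 9h45m = 11:00 Yalosa Standard Time.

11:00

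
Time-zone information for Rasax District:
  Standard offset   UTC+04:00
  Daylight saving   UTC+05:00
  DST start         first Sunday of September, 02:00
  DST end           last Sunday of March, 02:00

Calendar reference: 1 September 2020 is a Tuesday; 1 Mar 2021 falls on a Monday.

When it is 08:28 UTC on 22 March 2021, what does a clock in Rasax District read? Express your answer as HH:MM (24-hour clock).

1 September 2020 is a Tuesday, so the first Sunday is September 6.
1 March 2021 is a Monday, so Sundays fall on 7, 14, 21, 28; the last is March 28.
At the standard offset (UTC+04:00), 08:28 UTC + 4h = 12:28 Rasax District standard time.
The standard-time date in Rasax District, 22 March 2021, lies within the daylight-saving period (6 September 2020 – 28 March 2021), so Rasax District is on daylight time, UTC+05:00.
08:28 UTC + 5h = 13:28 local.

13:28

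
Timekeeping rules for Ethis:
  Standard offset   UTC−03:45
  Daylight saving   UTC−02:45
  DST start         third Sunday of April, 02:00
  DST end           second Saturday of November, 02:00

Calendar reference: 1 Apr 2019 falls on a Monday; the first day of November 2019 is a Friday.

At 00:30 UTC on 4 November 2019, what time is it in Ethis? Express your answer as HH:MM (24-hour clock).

1 April 2019 is a Monday, so the first Sunday is April 7 and the third is April 21.
1 November 2019 is a Friday, so the first Saturday is November 2 and the second is November 9.
At the standard offset (UTC−03:45), 00:30 UTC − 3h45m = 20:45 Ethis standard time (rolling into the previous day, 3 November 2019).
Daylight saving runs 21 April – 9 November; the standard-time date in Ethis, 3 November 2019, is inside that window, so Ethis is at UTC−02:45.
00:30 UTC − 2h45m = 21:45 local (rolling into the previous day, 3 November 2019).

21:45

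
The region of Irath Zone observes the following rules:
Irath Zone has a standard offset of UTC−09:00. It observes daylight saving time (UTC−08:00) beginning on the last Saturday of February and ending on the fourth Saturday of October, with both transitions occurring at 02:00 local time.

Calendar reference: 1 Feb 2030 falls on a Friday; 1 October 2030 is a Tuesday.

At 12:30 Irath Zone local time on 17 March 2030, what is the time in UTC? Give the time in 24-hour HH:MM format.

1 February 2030 is a Friday, so Saturdays fall on 2, 9, 16, 23; the last is February 23.
1 October 2030 is a Tuesday, so the first Saturday is October 5 and the fourth is October 26.
17 March 2030 lies within the daylight-saving period (23 February – 26 October), so Irath Zone is on daylight time, UTC−08:00.
12:30 local + 8h = 20:30 UTC.

20:30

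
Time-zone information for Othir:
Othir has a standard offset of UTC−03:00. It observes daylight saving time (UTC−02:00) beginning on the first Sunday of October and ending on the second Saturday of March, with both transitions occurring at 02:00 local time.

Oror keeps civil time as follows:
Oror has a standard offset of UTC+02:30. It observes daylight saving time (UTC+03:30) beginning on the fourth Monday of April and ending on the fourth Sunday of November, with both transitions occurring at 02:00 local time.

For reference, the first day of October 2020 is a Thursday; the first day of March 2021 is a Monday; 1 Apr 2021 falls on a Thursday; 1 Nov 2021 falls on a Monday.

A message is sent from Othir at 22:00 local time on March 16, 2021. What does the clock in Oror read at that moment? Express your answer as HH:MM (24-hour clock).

03:30

1 October 2020 is a Thursday, so the first Sunday is October 4.
1 March 2021 is a Monday, so the first Saturday is March 6 and the second is March 13.
March 16, 2021 is outside the daylight-saving period (4 October 2020 – 13 March 2021), so Othir is on standard time, UTC−03:00.
22:00 Othir + 3h = 01:00 UTC (rolling into the next day, 17 March 2021).
1 April 2021 is a Thursday, so the first Monday is April 5 and the fourth is April 26.
1 November 2021 is a Monday, so the first Sunday is November 7 and the fourth is November 28.
At the standard offset (UTC+02:30), 01:00 UTC + 2h30m = 03:30 Oror standard time.
The standard-time date in Oror, March 17, 2021, is outside the daylight-saving period (26 April – 28 November), so Oror is on standard time, UTC+02:30.
01:00 UTC + 2h30m = 03:30 Oror.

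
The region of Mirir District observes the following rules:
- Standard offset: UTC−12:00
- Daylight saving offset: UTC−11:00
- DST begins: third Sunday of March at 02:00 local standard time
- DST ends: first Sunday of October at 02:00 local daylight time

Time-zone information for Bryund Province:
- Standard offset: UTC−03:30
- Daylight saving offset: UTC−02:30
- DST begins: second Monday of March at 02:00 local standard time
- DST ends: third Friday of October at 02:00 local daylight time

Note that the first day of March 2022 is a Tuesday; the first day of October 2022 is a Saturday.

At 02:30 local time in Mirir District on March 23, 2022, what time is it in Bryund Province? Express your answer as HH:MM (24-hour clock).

11:00

1 March 2022 is a Tuesday, so the first Sunday is March 6 and the third is March 20.
1 October 2022 is a Saturday, so the first Sunday is October 2.
Daylight saving runs 20 March – 2 October; March 23, 2022 is inside that window, so Mirir District is at UTC−11:00.
02:30 Mirir District + 11h = 13:30 UTC.
1 March 2022 is a Tuesday, so the first Monday is March 7 and the second is March 14.
1 October 2022 is a Saturday, so the first Friday is October 7 and the third is October 21.
At the standard offset (UTC−03:30), 13:30 UTC − 3h30m = 10:00 Bryund Province standard time.
The standard-time date in Bryund Province, March 23, 2022, falls between 14 March and 21 October, so daylight saving is in effect and Bryund Province is at UTC−02:30.
13:30 UTC − 2h30m = 11:00 Bryund Province.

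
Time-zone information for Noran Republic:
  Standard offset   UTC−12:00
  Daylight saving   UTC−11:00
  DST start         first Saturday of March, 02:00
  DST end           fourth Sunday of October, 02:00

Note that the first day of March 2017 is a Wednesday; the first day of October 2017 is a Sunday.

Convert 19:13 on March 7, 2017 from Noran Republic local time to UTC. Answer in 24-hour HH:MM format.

06:13

1 March 2017 is a Wednesday, so the first Saturday is March 4.
1 October 2017 is a Sunday, so the first Sunday is October 1 and the fourth is October 22.
March 7, 2017 falls between 4 March and 22 October, so daylight saving is in effect and Noran Republic is at UTC−11:00.
19:13 local + 11h = 06:13 UTC (rolling into the next day, 8 March 2017).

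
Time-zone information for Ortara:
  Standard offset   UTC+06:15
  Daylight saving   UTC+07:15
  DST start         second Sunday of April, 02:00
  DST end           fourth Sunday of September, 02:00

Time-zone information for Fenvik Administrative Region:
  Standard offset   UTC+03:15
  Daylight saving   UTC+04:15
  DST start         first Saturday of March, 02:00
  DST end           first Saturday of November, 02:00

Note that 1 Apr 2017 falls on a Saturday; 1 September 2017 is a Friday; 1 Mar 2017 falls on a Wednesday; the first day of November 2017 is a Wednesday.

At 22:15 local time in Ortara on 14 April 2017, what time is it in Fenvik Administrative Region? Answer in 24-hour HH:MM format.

1 April 2017 is a Saturday, so the first Sunday is April 2 and the second is April 9.
1 September 2017 is a Friday, so the first Sunday is September 3 and the fourth is September 24.
14 April 2017 lies within the daylight-saving period (9 April – 24 September), so Ortara is on daylight time, UTC+07:15.
22:15 Ortara − 7h15m = 15:00 UTC.
1 March 2017 is a Wednesday, so the first Saturday is March 4.
1 November 2017 is a Wednesday, so the first Saturday is November 4.
At the standard offset (UTC+03:15), 15:00 UTC + 3h15m = 18:15 Fenvik Administrative Region standard time.
Daylight saving runs 4 March – 4 November; the standard-time date in Fenvik Administrative Region, 14 April 2017, is inside that window, so Fenvik Administrative Region is at UTC+04:15.
15:00 UTC + 4h15m = 19:15 Fenvik Administrative Region.

19:15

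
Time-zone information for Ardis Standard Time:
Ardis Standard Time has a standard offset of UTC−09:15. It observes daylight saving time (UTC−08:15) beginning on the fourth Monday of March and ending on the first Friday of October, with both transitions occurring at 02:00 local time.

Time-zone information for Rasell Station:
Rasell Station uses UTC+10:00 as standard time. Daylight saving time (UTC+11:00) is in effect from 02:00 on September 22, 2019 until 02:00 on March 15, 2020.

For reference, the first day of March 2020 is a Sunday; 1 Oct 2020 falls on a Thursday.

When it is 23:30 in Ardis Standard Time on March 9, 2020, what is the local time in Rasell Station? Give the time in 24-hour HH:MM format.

19:45

1 March 2020 is a Sunday, so the first Monday is March 2 and the fourth is March 23.
1 October 2020 is a Thursday, so the first Friday is October 2.
Daylight saving runs 23 March – 2 October; March 9, 2020 is outside that window, so Ardis Standard Time is on standard time at UTC−09:15.
23:30 Ardis Standard Time + 9h15m = 08:45 UTC (rolling into the next day, 10 March 2020).
At the standard offset (UTC+10:00), 08:45 UTC + 10h = 18:45 Rasell Station standard time.
The standard-time date in Rasell Station, March 10, 2020, falls between 22 September 2019 and 15 March 2020, so daylight saving is in effect and Rasell Station is at UTC+11:00.
08:45 UTC + 11h = 19:45 Rasell Station.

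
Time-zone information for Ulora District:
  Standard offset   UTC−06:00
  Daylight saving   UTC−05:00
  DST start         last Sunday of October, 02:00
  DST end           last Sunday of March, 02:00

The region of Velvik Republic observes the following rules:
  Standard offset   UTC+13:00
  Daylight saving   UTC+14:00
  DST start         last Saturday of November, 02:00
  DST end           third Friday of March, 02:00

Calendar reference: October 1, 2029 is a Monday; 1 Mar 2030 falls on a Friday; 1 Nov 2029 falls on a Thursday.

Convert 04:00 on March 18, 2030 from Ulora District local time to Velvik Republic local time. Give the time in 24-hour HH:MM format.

22:00

1 October 2029 is a Monday, so Sundays fall on 7, 14, 21, 28; the last is October 28.
1 March 2030 is a Friday, so Sundays fall on 3, 10, 17, 24, 31; the last is March 31.
March 18, 2030 lies within the daylight-saving period (28 October 2029 – 31 March 2030), so Ulora District is on daylight time, UTC−05:00.
04:00 Ulora District + 5h = 09:00 UTC.
1 November 2029 is a Thursday, so Saturdays fall on 3, 10, 17, 24; the last is November 24.
1 March 2030 is a Friday, so the first Friday is March 1 and the third is March 15.
At the standard offset (UTC+13:00), 09:00 UTC + 13h = 22:00 Velvik Republic standard time.
Daylight saving runs 24 November 2029 – 15 March 2030; the standard-time date in Velvik Republic, March 18, 2030, is outside that window, so Velvik Republic is on standard time at UTC+13:00.
09:00 UTC + 13h = 22:00 Velvik Republic.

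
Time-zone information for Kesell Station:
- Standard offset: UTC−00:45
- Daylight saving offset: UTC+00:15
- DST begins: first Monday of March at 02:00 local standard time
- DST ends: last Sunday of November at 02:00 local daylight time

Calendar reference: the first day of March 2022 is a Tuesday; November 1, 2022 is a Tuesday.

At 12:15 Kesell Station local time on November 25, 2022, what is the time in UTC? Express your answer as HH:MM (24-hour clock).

12:00

1 March 2022 is a Tuesday, so the first Monday is March 7.
1 November 2022 is a Tuesday, so Sundays fall on 6, 13, 20, 27; the last is November 27.
Daylight saving runs 7 March – 27 November; November 25, 2022 is inside that window, so Kesell Station is at UTC+00:15.
12:15 local − 0h15m = 12:00 UTC.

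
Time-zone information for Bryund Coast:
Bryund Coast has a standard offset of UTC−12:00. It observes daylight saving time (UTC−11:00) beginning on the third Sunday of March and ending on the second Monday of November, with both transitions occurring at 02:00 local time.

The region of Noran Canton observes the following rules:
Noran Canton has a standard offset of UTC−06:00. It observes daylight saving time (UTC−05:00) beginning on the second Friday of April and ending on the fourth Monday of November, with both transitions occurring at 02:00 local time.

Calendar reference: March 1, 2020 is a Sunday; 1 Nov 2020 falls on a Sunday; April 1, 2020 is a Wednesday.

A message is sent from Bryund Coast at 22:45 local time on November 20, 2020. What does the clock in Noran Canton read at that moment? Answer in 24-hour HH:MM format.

1 March 2020 is a Sunday, so the first Sunday is March 1 and the third is March 15.
1 November 2020 is a Sunday, so the first Monday is November 2 and the second is November 9.
November 20, 2020 does not fall between 15 March and 9 November, so daylight saving is not in effect and Bryund Coast is at UTC−12:00.
22:45 Bryund Coast + 12h = 10:45 UTC (rolling into the next day, 21 November 2020).
1 April 2020 is a Wednesday, so the first Friday is April 3 and the second is April 10.
1 November 2020 is a Sunday, so the first Monday is November 2 and the fourth is November 23.
At the standard offset (UTC−06:00), 10:45 UTC − 6h = 04:45 Noran Canton standard time.
The standard-time date in Noran Canton, November 21, 2020, falls between 10 April and 23 November, so daylight saving is in effect and Noran Canton is at UTC−05:00.
10:45 UTC − 5h = 05:45 Noran Canton.

05:45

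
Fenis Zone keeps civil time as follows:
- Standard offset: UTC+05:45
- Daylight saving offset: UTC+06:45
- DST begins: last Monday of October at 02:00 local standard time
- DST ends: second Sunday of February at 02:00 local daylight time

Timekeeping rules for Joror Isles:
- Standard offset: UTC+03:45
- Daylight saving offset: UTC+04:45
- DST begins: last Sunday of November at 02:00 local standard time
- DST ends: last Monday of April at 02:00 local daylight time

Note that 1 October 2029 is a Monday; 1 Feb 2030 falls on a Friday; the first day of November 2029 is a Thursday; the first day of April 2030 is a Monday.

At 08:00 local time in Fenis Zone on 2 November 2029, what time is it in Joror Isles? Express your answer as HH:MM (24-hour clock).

1 October 2029 is a Monday, so Mondays fall on 1, 8, 15, 22, 29; the last is October 29.
1 February 2030 is a Friday, so the first Sunday is February 3 and the second is February 10.
2 November 2029 lies within the daylight-saving period (29 October 2029 – 10 February 2030), so Fenis Zone is on daylight time, UTC+06:45.
08:00 Fenis Zone − 6h45m = 01:15 UTC.
1 November 2029 is a Thursday, so Sundays fall on 4, 11, 18, 25; the last is November 25.
1 April 2030 is a Monday, so Mondays fall on 1, 8, 15, 22, 29; the last is April 29.
At the standard offset (UTC+03:45), 01:15 UTC + 3h45m = 05:00 Joror Isles standard time.
The standard-time date in Joror Isles, 2 November 2029, does not fall between 25 November 2029 and 29 April 2030, so daylight saving is not in effect and Joror Isles is at UTC+03:45.
01:15 UTC + 3h45m = 05:00 Joror Isles.

05:00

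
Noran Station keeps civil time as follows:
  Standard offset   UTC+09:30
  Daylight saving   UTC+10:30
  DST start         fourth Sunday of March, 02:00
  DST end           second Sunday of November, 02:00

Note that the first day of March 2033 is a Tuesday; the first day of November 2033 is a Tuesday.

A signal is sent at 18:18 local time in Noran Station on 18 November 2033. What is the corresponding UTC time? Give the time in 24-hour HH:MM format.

1 March 2033 is a Tuesday, so the first Sunday is March 6 and the fourth is March 27.
1 November 2033 is a Tuesday, so the first Sunday is November 6 and the second is November 13.
Daylight saving runs 27 March – 13 November; 18 November 2033 is outside that window, so Noran Station is on standard time at UTC+09:30.
18:18 local − 9h30m = 08:48 UTC.

08:48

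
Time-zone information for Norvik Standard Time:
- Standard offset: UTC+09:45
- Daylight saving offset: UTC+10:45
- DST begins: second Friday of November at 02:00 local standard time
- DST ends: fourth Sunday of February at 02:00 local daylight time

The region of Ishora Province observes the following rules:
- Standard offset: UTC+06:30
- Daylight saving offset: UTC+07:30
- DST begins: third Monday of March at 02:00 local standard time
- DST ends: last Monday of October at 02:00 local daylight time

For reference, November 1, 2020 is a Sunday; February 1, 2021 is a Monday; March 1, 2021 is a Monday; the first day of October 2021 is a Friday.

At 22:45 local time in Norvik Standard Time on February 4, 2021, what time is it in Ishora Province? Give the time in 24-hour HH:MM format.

18:30

1 November 2020 is a Sunday, so the first Friday is November 6 and the second is November 13.
1 February 2021 is a Monday, so the first Sunday is February 7 and the fourth is February 28.
February 4, 2021 lies within the daylight-saving period (13 November 2020 – 28 February 2021), so Norvik Standard Time is on daylight time, UTC+10:45.
22:45 Norvik Standard Time − 10h45m = 12:00 UTC.
1 March 2021 is a Monday, so the first Monday is March 1 and the third is March 15.
1 October 2021 is a Friday, so Mondays fall on 4, 11, 18, 25; the last is October 25.
At the standard offset (UTC+06:30), 12:00 UTC + 6h30m = 18:30 Ishora Province standard time.
The standard-time date in Ishora Province, February 4, 2021, is outside the daylight-saving period (15 March – 25 October), so Ishora Province is on standard time, UTC+06:30.
12:00 UTC + 6h30m = 18:30 Ishora Province.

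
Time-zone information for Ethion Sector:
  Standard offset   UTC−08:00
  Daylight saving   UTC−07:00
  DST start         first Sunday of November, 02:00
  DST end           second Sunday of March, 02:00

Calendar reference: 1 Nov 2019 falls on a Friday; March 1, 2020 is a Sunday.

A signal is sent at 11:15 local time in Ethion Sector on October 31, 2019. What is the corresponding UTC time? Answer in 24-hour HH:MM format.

19:15

1 November 2019 is a Friday, so the first Sunday is November 3.
1 March 2020 is a Sunday, so the first Sunday is March 1 and the second is March 8.
October 31, 2019 does not fall between 3 November 2019 and 8 March 2020, so daylight saving is not in effect and Ethion Sector is at UTC−08:00.
11:15 local + 8h = 19:15 UTC.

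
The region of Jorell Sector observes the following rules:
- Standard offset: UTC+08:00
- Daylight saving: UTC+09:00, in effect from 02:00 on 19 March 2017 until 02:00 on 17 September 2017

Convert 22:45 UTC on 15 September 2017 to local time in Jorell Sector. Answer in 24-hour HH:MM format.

07:45

At the standard offset (UTC+08:00), 22:45 UTC + 8h = 06:45 Jorell Sector standard time (rolling into the next day, 16 September 2017).
The standard-time date in Jorell Sector, 16 September 2017, falls between 19 March and 17 September, so daylight saving is in effect and Jorell Sector is at UTC+09:00.
22:45 UTC + 9h = 07:45 local (rolling into the next day, 16 September 2017).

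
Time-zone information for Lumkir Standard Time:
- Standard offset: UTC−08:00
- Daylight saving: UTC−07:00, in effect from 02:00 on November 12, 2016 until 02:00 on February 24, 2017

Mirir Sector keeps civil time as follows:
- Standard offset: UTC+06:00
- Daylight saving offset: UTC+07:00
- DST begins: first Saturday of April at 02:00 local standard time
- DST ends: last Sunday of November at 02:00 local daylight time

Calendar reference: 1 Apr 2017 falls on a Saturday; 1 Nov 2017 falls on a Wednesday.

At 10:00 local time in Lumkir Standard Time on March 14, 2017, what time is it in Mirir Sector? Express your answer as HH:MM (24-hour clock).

March 14, 2017 is outside the daylight-saving period (12 November 2016 – 24 February 2017), so Lumkir Standard Time is on standard time, UTC−08:00.
10:00 Lumkir Standard Time + 8h = 18:00 UTC.
1 April 2017 is a Saturday, so the first Saturday is April 1.
1 November 2017 is a Wednesday, so Sundays fall on 5, 12, 19, 26; the last is November 26.
At the standard offset (UTC+06:00), 18:00 UTC + 6h = 00:00 Mirir Sector standard time (rolling into the next day, 15 March 2017).
Daylight saving runs 1 April – 26 November; the standard-time date in Mirir Sector, March 15, 2017, is outside that window, so Mirir Sector is on standard time at UTC+06:00.
18:00 UTC + 6h = 00:00 Mirir Sector (rolling into the next day, 15 March 2017).

00:00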